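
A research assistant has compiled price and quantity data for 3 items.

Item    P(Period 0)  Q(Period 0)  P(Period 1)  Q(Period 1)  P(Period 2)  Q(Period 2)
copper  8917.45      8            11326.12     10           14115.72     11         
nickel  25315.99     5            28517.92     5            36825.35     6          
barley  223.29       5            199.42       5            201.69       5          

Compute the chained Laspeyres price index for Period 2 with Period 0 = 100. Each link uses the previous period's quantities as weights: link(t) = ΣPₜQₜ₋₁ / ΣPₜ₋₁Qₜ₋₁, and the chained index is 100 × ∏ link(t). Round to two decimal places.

Link Period 0→Period 1:
ΣP(Period 1)Q(Period 0) = 11326.12×8 + 28517.92×5 + 199.42×5 = 90608.96 + 142589.6 + 997.1 = 234195.66
ΣP(Period 0)Q(Period 0) = 8917.45×8 + 25315.99×5 + 223.29×5 = 71339.6 + 126579.95 + 1116.45 = 199036
link = 234195.66/199036 = 1.176650
Link Period 1→Period 2:
ΣP(Period 2)Q(Period 1) = 14115.72×10 + 36825.35×5 + 201.69×5 = 141157.2 + 184126.75 + 1008.45 = 326292.4
ΣP(Period 1)Q(Period 1) = 11326.12×10 + 28517.92×5 + 199.42×5 = 113261.2 + 142589.6 + 997.1 = 256847.9
link = 326292.4/256847.9 = 1.270372
Chained index = 100 × 1.176650 × 1.270372 = 149.4783

149.48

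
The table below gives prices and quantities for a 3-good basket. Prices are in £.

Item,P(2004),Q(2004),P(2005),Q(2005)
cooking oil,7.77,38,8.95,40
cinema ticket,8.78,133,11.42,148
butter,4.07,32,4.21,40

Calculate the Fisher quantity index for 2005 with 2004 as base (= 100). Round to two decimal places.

Laspeyres component (base-period weights):
ΣP(2004)Q(2005) = 7.77×40 + 8.78×148 + 4.07×40 = 310.8 + 1299.44 + 162.8 = 1773.04
ΣP(2004)Q(2004) = 7.77×38 + 8.78×133 + 4.07×32 = 295.26 + 1167.74 + 130.24 = 1593.24
L = 1773.04 / 1593.24 × 100 = 111.2852
Paasche component (current-period weights):
ΣP(2005)Q(2005) = 8.95×40 + 11.42×148 + 4.21×40 = 358 + 1690.16 + 168.4 = 2216.56
ΣP(2005)Q(2004) = 8.95×38 + 11.42×133 + 4.21×32 = 340.1 + 1518.86 + 134.72 = 1993.68
P = 2216.56 / 1993.68 × 100 = 111.1793
Fisher = √(L × P) = √(111.2852 × 111.1793) = 111.2322

111.23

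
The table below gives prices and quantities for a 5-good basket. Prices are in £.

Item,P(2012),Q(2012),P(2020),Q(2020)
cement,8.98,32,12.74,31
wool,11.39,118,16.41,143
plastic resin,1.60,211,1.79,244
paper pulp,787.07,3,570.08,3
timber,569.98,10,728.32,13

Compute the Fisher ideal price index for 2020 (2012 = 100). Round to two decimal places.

Laspeyres component (base-period weights):
ΣP(2020)Q(2012) = 12.74×32 + 16.41×118 + 1.79×211 + 570.08×3 + 728.32×10 = 407.68 + 1936.38 + 377.69 + 1710.24 + 7283.2 = 11715.19
ΣP(2012)Q(2012) = 8.98×32 + 11.39×118 + 1.60×211 + 787.07×3 + 569.98×10 = 287.36 + 1344.02 + 337.6 + 2361.21 + 5699.8 = 10029.99
L = 11715.19 / 10029.99 × 100 = 116.8016
Paasche component (current-period weights):
ΣP(2020)Q(2020) = 12.74×31 + 16.41×143 + 1.79×244 + 570.08×3 + 728.32×13 = 394.94 + 2346.63 + 436.76 + 1710.24 + 9468.16 = 14356.73
ΣP(2012)Q(2020) = 8.98×31 + 11.39×143 + 1.60×244 + 787.07×3 + 569.98×13 = 278.38 + 1628.77 + 390.4 + 2361.21 + 7409.74 = 12068.5
P = 14356.73 / 12068.5 × 100 = 118.9604
Fisher = √(L × P) = √(116.8016 × 118.9604) = 117.8760

117.88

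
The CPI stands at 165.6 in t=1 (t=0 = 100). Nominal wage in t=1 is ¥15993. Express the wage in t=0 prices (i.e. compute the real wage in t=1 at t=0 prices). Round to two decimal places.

9657.61

Real = Nominal ÷ (Index/100) = 15993 ÷ (165.6/100)
     = 15993 ÷ 1.656 = 9657.6087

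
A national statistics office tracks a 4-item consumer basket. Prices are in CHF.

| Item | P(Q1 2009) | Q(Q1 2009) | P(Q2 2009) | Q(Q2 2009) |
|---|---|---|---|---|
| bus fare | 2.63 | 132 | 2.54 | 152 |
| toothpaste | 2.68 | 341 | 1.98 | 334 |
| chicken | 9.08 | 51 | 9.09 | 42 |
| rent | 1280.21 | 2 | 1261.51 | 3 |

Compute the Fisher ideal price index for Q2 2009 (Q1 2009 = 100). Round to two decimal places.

Laspeyres component (base-period weights):
ΣP(Q2 2009)Q(Q1 2009) = 2.54×132 + 1.98×341 + 9.09×51 + 1261.51×2 = 335.28 + 675.18 + 463.59 + 2523.02 = 3997.07
ΣP(Q1 2009)Q(Q1 2009) = 2.63×132 + 2.68×341 + 9.08×51 + 1280.21×2 = 347.16 + 913.88 + 463.08 + 2560.42 = 4284.54
L = 3997.07 / 4284.54 × 100 = 93.2905
Paasche component (current-period weights):
ΣP(Q2 2009)Q(Q2 2009) = 2.54×152 + 1.98×334 + 9.09×42 + 1261.51×3 = 386.08 + 661.32 + 381.78 + 3784.53 = 5213.71
ΣP(Q1 2009)Q(Q2 2009) = 2.63×152 + 2.68×334 + 9.08×42 + 1280.21×3 = 399.76 + 895.12 + 381.36 + 3840.63 = 5516.87
P = 5213.71 / 5516.87 × 100 = 94.5049
Fisher = √(L × P) = √(93.2905 × 94.5049) = 93.8957

93.90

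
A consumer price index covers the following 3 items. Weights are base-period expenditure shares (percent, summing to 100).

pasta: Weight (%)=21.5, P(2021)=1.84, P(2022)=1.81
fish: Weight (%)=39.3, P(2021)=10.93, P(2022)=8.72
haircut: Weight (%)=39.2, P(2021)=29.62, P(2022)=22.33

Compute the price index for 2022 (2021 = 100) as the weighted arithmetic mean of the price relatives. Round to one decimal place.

82.1

pasta: 21.5 × (1.81/1.84) = 21.5 × 0.983696 = 21.1495
fish: 39.3 × (8.72/10.93) = 39.3 × 0.797804 = 31.3537
haircut: 39.2 × (22.33/29.62) = 39.2 × 0.753883 = 29.5522
Index = Σ wᵢ·(p₁ᵢ/p₀ᵢ) = 21.1495 + 31.3537 + 29.5522 = 82.0554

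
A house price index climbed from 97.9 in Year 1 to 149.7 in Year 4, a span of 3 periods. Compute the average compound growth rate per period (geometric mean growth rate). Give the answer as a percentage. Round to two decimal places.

Growth factor = (149.7/97.9)^(1/3) = (1.529111)^(1/3) = 1.152072
Growth rate = 1.152072 − 1 = 0.152072 = 15.2072%

15.21%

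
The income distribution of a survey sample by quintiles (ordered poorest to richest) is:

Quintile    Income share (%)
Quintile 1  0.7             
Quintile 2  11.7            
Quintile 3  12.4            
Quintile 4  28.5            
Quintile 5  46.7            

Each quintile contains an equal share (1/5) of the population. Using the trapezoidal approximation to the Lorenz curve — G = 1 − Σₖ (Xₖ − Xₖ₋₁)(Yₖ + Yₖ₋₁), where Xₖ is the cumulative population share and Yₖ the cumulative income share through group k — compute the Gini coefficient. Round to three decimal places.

0.435

Cumulative income shares Yₖ: 0.0070, 0.1240, 0.2480, 0.5330, 1.0000
Σ (Xₖ−Xₖ₋₁)(Yₖ+Yₖ₋₁) = (1/5)(0.0070+0.0000) + (1/5)(0.1240+0.0070) + (1/5)(0.2480+0.1240) + (1/5)(0.5330+0.2480) + (1/5)(1.0000+0.5330)
  = 0.0014 + 0.0262 + 0.0744 + 0.1562 + 0.3066 = 0.5648
G = 1 − 0.5648 = 0.4352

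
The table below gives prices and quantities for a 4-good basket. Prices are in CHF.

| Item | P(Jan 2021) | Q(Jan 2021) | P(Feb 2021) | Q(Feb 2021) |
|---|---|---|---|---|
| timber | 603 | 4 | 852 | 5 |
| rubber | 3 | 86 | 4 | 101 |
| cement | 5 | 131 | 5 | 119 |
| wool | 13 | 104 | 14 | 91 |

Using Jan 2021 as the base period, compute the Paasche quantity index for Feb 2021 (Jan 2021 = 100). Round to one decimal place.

Paasche quantity index uses current-period prices as weights.
ΣP(Feb 2021)·Q(Feb 2021) = 852×5 + 4×101 + 5×119 + 14×91 = 4260 + 404 + 595 + 1274 = 6533
ΣP(Feb 2021)·Q(Jan 2021) = 852×4 + 4×86 + 5×131 + 14×104 = 3408 + 344 + 655 + 1456 = 5863
Index = 6533 / 5863 × 100 = 111.4276

111.4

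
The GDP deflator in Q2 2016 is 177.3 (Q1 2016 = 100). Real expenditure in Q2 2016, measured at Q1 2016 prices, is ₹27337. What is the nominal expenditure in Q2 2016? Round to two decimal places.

Nominal = Real × (Index/100) = 27337 × (177.3/100)
        = 27337 × 1.773 = 48468.5010

48468.50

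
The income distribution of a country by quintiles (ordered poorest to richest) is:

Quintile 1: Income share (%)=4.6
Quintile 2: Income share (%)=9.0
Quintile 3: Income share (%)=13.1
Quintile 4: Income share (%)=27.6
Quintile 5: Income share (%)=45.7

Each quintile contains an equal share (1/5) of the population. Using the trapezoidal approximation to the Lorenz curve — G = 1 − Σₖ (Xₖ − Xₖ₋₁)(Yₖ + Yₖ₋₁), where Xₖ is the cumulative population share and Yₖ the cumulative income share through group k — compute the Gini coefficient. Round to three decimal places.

Cumulative income shares Yₖ: 0.0460, 0.1360, 0.2670, 0.5430, 1.0000
Σ (Xₖ−Xₖ₋₁)(Yₖ+Yₖ₋₁) = (1/5)(0.0460+0.0000) + (1/5)(0.1360+0.0460) + (1/5)(0.2670+0.1360) + (1/5)(0.5430+0.2670) + (1/5)(1.0000+0.5430)
  = 0.0092 + 0.0364 + 0.0806 + 0.1620 + 0.3086 = 0.5968
G = 1 − 0.5968 = 0.4032

0.403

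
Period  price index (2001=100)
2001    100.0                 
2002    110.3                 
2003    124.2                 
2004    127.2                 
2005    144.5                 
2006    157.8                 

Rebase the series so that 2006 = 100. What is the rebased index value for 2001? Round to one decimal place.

63.4

Rebased(2001) = 100.0 / 157.8 × 100 = 63.3714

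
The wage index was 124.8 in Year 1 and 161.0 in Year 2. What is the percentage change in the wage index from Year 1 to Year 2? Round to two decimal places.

29.01%

Change = (161.0 − 124.8) / 124.8 × 100
       = 36.2 / 124.8 × 100 = 29.0064%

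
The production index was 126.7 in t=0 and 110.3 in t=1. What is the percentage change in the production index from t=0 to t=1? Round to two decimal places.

Change = (110.3 − 126.7) / 126.7 × 100
       = -16.4 / 126.7 × 100 = -12.9440%

-12.94%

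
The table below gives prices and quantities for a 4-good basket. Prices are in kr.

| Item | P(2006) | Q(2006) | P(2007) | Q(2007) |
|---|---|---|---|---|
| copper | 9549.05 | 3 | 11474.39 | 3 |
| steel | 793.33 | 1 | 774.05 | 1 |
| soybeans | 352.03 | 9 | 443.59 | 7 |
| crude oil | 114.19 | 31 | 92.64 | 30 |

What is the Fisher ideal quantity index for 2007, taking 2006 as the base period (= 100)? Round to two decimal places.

97.70

Laspeyres component (base-period weights):
ΣP(2006)Q(2007) = 9549.05×3 + 793.33×1 + 352.03×7 + 114.19×30 = 28647.15 + 793.33 + 2464.21 + 3425.7 = 35330.39
ΣP(2006)Q(2006) = 9549.05×3 + 793.33×1 + 352.03×9 + 114.19×31 = 28647.15 + 793.33 + 3168.27 + 3539.89 = 36148.64
L = 35330.39 / 36148.64 × 100 = 97.7364
Paasche component (current-period weights):
ΣP(2007)Q(2007) = 11474.39×3 + 774.05×1 + 443.59×7 + 92.64×30 = 34423.17 + 774.05 + 3105.13 + 2779.2 = 41081.55
ΣP(2007)Q(2006) = 11474.39×3 + 774.05×1 + 443.59×9 + 92.64×31 = 34423.17 + 774.05 + 3992.31 + 2871.84 = 42061.37
P = 41081.55 / 42061.37 × 100 = 97.6705
Fisher = √(L × P) = √(97.7364 × 97.6705) = 97.7035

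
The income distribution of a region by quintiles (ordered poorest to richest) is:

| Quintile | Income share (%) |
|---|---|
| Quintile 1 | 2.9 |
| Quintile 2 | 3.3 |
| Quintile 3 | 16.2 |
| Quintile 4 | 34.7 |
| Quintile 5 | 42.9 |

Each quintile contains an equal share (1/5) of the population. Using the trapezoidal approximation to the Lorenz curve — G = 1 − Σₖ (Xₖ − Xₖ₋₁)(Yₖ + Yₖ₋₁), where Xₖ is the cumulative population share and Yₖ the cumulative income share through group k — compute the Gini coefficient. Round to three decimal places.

0.446

Cumulative income shares Yₖ: 0.0290, 0.0620, 0.2240, 0.5710, 1.0000
Σ (Xₖ−Xₖ₋₁)(Yₖ+Yₖ₋₁) = (1/5)(0.0290+0.0000) + (1/5)(0.0620+0.0290) + (1/5)(0.2240+0.0620) + (1/5)(0.5710+0.2240) + (1/5)(1.0000+0.5710)
  = 0.0058 + 0.0182 + 0.0572 + 0.1590 + 0.3142 = 0.5544
G = 1 − 0.5544 = 0.4456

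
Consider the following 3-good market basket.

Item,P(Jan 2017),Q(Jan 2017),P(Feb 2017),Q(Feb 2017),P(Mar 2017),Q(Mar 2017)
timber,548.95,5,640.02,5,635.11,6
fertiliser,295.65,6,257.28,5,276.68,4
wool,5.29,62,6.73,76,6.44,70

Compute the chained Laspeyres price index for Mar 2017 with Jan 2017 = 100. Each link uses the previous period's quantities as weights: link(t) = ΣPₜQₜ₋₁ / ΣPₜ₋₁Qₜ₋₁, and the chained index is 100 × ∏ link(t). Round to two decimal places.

107.56

Link Jan 2017→Feb 2017:
ΣP(Feb 2017)Q(Jan 2017) = 640.02×5 + 257.28×6 + 6.73×62 = 3200.1 + 1543.68 + 417.26 = 5161.04
ΣP(Jan 2017)Q(Jan 2017) = 548.95×5 + 295.65×6 + 5.29×62 = 2744.75 + 1773.9 + 327.98 = 4846.63
link = 5161.04/4846.63 = 1.064872
Link Feb 2017→Mar 2017:
ΣP(Mar 2017)Q(Feb 2017) = 635.11×5 + 276.68×5 + 6.44×76 = 3175.55 + 1383.4 + 489.44 = 5048.39
ΣP(Feb 2017)Q(Feb 2017) = 640.02×5 + 257.28×5 + 6.73×76 = 3200.1 + 1286.4 + 511.48 = 4997.98
link = 5048.39/4997.98 = 1.010086
Chained index = 100 × 1.064872 × 1.010086 = 107.5612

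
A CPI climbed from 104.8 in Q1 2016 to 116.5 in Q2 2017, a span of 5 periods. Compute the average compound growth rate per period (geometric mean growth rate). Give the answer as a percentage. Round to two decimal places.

Growth factor = (116.5/104.8)^(1/5) = (1.111641)^(1/5) = 1.021393
Growth rate = 1.021393 − 1 = 0.021393 = 2.1393%

2.14%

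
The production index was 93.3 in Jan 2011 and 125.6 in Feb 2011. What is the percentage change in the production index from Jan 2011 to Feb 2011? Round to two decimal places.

34.62%

Change = (125.6 − 93.3) / 93.3 × 100
       = 32.3 / 93.3 × 100 = 34.6195%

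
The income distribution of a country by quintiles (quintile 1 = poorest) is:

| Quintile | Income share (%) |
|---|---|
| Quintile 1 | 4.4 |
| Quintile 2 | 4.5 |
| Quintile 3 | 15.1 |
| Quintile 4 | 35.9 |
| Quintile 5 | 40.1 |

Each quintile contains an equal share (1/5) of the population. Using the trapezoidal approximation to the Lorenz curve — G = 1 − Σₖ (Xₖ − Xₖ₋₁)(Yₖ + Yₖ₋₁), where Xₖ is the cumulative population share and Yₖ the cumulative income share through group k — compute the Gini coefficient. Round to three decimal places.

0.411

Cumulative income shares Yₖ: 0.0440, 0.0890, 0.2400, 0.5990, 1.0000
Σ (Xₖ−Xₖ₋₁)(Yₖ+Yₖ₋₁) = (1/5)(0.0440+0.0000) + (1/5)(0.0890+0.0440) + (1/5)(0.2400+0.0890) + (1/5)(0.5990+0.2400) + (1/5)(1.0000+0.5990)
  = 0.0088 + 0.0266 + 0.0658 + 0.1678 + 0.3198 = 0.5888
G = 1 − 0.5888 = 0.4112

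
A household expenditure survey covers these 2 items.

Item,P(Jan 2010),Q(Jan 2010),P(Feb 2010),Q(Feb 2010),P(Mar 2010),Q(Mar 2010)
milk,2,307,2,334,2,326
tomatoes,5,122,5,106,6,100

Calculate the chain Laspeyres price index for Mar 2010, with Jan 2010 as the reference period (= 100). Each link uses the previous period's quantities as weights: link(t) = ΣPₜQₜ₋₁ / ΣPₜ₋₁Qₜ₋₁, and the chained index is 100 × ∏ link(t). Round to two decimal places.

Link Jan 2010→Feb 2010:
ΣP(Feb 2010)Q(Jan 2010) = 2×307 + 5×122 = 614 + 610 = 1224
ΣP(Jan 2010)Q(Jan 2010) = 2×307 + 5×122 = 614 + 610 = 1224
link = 1224/1224 = 1.000000
Link Feb 2010→Mar 2010:
ΣP(Mar 2010)Q(Feb 2010) = 2×334 + 6×106 = 668 + 636 = 1304
ΣP(Feb 2010)Q(Feb 2010) = 2×334 + 5×106 = 668 + 530 = 1198
link = 1304/1198 = 1.088481
Chained index = 100 × 1.000000 × 1.088481 = 108.8481

108.85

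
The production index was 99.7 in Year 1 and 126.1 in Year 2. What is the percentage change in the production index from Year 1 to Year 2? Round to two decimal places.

Change = (126.1 − 99.7) / 99.7 × 100
       = 26.4 / 99.7 × 100 = 26.4794%

26.48%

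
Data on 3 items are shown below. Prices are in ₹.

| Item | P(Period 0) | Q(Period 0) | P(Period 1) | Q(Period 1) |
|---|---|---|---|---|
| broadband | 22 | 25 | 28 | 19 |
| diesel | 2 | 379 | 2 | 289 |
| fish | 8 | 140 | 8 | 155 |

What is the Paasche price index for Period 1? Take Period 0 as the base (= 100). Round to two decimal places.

105.10

Paasche price index uses current-period quantities as weights.
ΣP(Period 1)·Q(Period 1) = 28×19 + 2×289 + 8×155 = 532 + 578 + 1240 = 2350
ΣP(Period 0)·Q(Period 1) = 22×19 + 2×289 + 8×155 = 418 + 578 + 1240 = 2236
Index = 2350 / 2236 × 100 = 105.0984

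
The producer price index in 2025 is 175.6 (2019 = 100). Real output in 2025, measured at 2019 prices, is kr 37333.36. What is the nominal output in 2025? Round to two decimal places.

65557.38

Nominal = Real × (Index/100) = 37333.36 × (175.6/100)
        = 37333.36 × 1.756 = 65557.3802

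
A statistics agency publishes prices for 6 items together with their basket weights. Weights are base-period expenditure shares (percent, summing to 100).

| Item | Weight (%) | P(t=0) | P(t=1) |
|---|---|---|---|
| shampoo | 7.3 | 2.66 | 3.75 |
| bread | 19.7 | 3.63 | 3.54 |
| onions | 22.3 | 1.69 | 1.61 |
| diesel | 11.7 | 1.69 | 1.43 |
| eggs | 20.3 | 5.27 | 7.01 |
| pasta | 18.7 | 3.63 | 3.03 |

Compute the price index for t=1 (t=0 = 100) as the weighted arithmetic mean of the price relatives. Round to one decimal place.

103.3

shampoo: 7.3 × (3.75/2.66) = 7.3 × 1.409774 = 10.2914
bread: 19.7 × (3.54/3.63) = 19.7 × 0.975207 = 19.2116
onions: 22.3 × (1.61/1.69) = 22.3 × 0.952663 = 21.2444
diesel: 11.7 × (1.43/1.69) = 11.7 × 0.846154 = 9.9000
eggs: 20.3 × (7.01/5.27) = 20.3 × 1.330171 = 27.0025
pasta: 18.7 × (3.03/3.63) = 18.7 × 0.834711 = 15.6091
Index = Σ wᵢ·(p₁ᵢ/p₀ᵢ) = 10.2914 + 19.2116 + 21.2444 + 9.9000 + 27.0025 + 15.6091 = 103.2589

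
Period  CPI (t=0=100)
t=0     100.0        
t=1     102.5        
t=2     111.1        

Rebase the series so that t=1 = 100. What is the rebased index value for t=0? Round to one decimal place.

97.6

Rebased(t=0) = 100.0 / 102.5 × 100 = 97.5610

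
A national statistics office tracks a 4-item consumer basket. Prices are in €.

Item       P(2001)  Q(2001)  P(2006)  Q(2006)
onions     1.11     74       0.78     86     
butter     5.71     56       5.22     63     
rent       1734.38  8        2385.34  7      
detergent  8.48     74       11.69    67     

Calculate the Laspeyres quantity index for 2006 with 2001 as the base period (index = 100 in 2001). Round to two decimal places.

88.32

Laspeyres quantity index uses base-period prices as weights.
ΣP(2001)·Q(2006) = 1.11×86 + 5.71×63 + 1734.38×7 + 8.48×67 = 95.46 + 359.73 + 12140.66 + 568.16 = 13164.01
ΣP(2001)·Q(2001) = 1.11×74 + 5.71×56 + 1734.38×8 + 8.48×74 = 82.14 + 319.76 + 13875.04 + 627.52 = 14904.46
Index = 13164.01 / 14904.46 × 100 = 88.3226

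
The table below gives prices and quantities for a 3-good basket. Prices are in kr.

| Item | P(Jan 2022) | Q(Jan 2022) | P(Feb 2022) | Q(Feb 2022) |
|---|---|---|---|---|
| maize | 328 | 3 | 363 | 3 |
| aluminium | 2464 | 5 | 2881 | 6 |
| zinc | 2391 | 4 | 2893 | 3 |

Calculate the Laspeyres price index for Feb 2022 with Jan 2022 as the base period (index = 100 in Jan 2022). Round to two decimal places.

118.36

Laspeyres price index uses base-period quantities as weights.
ΣP(Feb 2022)·Q(Jan 2022) = 363×3 + 2881×5 + 2893×4 = 1089 + 14405 + 11572 = 27066
ΣP(Jan 2022)·Q(Jan 2022) = 328×3 + 2464×5 + 2391×4 = 984 + 12320 + 9564 = 22868
Index = 27066 / 22868 × 100 = 118.3575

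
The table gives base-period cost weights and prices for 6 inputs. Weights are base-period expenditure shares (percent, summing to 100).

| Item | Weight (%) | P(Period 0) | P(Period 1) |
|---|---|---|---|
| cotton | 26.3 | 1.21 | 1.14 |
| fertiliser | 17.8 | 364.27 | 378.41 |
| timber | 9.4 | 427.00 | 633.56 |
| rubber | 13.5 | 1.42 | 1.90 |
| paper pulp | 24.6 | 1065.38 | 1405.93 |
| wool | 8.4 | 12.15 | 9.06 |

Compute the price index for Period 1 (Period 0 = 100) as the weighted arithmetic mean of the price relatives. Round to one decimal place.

114.0

cotton: 26.3 × (1.14/1.21) = 26.3 × 0.942149 = 24.7785
fertiliser: 17.8 × (378.41/364.27) = 17.8 × 1.038817 = 18.4909
timber: 9.4 × (633.56/427.00) = 9.4 × 1.483747 = 13.9472
rubber: 13.5 × (1.90/1.42) = 13.5 × 1.338028 = 18.0634
paper pulp: 24.6 × (1405.93/1065.38) = 24.6 × 1.319651 = 32.4634
wool: 8.4 × (9.06/12.15) = 8.4 × 0.745679 = 6.2637
Index = Σ wᵢ·(p₁ᵢ/p₀ᵢ) = 24.7785 + 18.4909 + 13.9472 + 18.0634 + 32.4634 + 6.2637 = 114.0072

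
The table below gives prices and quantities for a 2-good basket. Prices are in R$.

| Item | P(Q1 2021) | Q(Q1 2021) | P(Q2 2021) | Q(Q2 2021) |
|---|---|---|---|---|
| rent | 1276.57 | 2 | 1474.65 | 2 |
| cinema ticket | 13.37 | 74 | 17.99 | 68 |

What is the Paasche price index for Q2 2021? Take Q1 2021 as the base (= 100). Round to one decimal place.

120.5

Paasche price index uses current-period quantities as weights.
ΣP(Q2 2021)·Q(Q2 2021) = 1474.65×2 + 17.99×68 = 2949.3 + 1223.32 = 4172.62
ΣP(Q1 2021)·Q(Q2 2021) = 1276.57×2 + 13.37×68 = 2553.14 + 909.16 = 3462.3
Index = 4172.62 / 3462.3 × 100 = 120.5158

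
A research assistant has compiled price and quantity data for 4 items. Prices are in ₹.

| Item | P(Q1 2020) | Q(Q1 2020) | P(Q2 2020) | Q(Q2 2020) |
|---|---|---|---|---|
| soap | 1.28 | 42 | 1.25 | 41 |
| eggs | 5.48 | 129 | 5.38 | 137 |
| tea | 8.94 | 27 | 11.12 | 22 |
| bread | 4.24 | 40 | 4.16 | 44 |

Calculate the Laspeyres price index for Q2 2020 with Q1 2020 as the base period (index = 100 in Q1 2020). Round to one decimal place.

Laspeyres price index uses base-period quantities as weights.
ΣP(Q2 2020)·Q(Q1 2020) = 1.25×42 + 5.38×129 + 11.12×27 + 4.16×40 = 52.5 + 694.02 + 300.24 + 166.4 = 1213.16
ΣP(Q1 2020)·Q(Q1 2020) = 1.28×42 + 5.48×129 + 8.94×27 + 4.24×40 = 53.76 + 706.92 + 241.38 + 169.6 = 1171.66
Index = 1213.16 / 1171.66 × 100 = 103.5420

103.5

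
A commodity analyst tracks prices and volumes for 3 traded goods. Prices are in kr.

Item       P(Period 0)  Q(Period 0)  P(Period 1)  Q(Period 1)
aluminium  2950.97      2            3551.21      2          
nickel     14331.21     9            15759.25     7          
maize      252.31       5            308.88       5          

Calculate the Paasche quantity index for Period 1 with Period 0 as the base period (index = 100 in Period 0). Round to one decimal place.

79.1

Paasche quantity index uses current-period prices as weights.
ΣP(Period 1)·Q(Period 1) = 3551.21×2 + 15759.25×7 + 308.88×5 = 7102.42 + 110314.75 + 1544.4 = 118961.57
ΣP(Period 1)·Q(Period 0) = 3551.21×2 + 15759.25×9 + 308.88×5 = 7102.42 + 141833.25 + 1544.4 = 150480.07
Index = 118961.57 / 150480.07 × 100 = 79.0547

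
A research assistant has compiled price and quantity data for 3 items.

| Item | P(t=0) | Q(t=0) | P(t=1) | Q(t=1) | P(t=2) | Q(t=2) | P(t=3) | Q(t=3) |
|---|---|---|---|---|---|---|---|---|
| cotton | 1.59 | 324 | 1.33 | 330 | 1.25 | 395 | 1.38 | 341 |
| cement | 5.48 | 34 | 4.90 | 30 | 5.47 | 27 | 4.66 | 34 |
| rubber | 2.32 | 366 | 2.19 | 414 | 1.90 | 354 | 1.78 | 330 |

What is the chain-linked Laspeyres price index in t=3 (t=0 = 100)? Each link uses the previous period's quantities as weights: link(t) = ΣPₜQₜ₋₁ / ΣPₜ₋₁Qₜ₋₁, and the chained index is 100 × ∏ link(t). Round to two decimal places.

Link t=0→t=1:
ΣP(t=1)Q(t=0) = 1.33×324 + 4.90×34 + 2.19×366 = 430.92 + 166.6 + 801.54 = 1399.06
ΣP(t=0)Q(t=0) = 1.59×324 + 5.48×34 + 2.32×366 = 515.16 + 186.32 + 849.12 = 1550.6
link = 1399.06/1550.6 = 0.902270
Link t=1→t=2:
ΣP(t=2)Q(t=1) = 1.25×330 + 5.47×30 + 1.90×414 = 412.5 + 164.1 + 786.6 = 1363.2
ΣP(t=1)Q(t=1) = 1.33×330 + 4.90×30 + 2.19×414 = 438.9 + 147 + 906.66 = 1492.56
link = 1363.2/1492.56 = 0.913330
Link t=2→t=3:
ΣP(t=3)Q(t=2) = 1.38×395 + 4.66×27 + 1.78×354 = 545.1 + 125.82 + 630.12 = 1301.04
ΣP(t=2)Q(t=2) = 1.25×395 + 5.47×27 + 1.90×354 = 493.75 + 147.69 + 672.6 = 1314.04
link = 1301.04/1314.04 = 0.990107
Chained index = 100 × 0.902270 × 0.913330 × 0.990107 = 81.5918

81.59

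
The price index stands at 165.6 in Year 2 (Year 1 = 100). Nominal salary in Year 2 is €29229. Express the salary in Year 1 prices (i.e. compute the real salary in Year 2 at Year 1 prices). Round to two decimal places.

Real = Nominal ÷ (Index/100) = 29229 ÷ (165.6/100)
     = 29229 ÷ 1.656 = 17650.3623

17650.36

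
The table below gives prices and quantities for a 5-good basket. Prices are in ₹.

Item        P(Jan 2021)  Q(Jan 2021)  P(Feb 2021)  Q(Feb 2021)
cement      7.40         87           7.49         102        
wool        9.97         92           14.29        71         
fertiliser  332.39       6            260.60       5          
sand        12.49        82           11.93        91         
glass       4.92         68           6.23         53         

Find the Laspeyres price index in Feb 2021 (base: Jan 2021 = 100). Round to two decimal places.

100.36

Laspeyres price index uses base-period quantities as weights.
ΣP(Feb 2021)·Q(Jan 2021) = 7.49×87 + 14.29×92 + 260.60×6 + 11.93×82 + 6.23×68 = 651.63 + 1314.68 + 1563.6 + 978.26 + 423.64 = 4931.81
ΣP(Jan 2021)·Q(Jan 2021) = 7.40×87 + 9.97×92 + 332.39×6 + 12.49×82 + 4.92×68 = 643.8 + 917.24 + 1994.34 + 1024.18 + 334.56 = 4914.12
Index = 4931.81 / 4914.12 × 100 = 100.3600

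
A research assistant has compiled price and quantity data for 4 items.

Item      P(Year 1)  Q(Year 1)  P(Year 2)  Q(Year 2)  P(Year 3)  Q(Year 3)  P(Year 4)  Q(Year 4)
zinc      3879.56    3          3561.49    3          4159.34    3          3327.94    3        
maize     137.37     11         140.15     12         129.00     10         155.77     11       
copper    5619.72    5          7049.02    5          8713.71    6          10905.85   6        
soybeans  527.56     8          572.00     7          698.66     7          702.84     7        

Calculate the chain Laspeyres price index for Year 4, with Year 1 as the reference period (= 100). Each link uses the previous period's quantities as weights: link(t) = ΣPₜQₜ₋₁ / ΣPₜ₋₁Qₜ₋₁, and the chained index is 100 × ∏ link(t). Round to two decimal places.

159.97

Link Year 1→Year 2:
ΣP(Year 2)Q(Year 1) = 3561.49×3 + 140.15×11 + 7049.02×5 + 572.00×8 = 10684.47 + 1541.65 + 35245.1 + 4576 = 52047.22
ΣP(Year 1)Q(Year 1) = 3879.56×3 + 137.37×11 + 5619.72×5 + 527.56×8 = 11638.68 + 1511.07 + 28098.6 + 4220.48 = 45468.83
link = 52047.22/45468.83 = 1.144679
Link Year 2→Year 3:
ΣP(Year 3)Q(Year 2) = 4159.34×3 + 129.00×12 + 8713.71×5 + 698.66×7 = 12478.02 + 1548 + 43568.55 + 4890.62 = 62485.19
ΣP(Year 2)Q(Year 2) = 3561.49×3 + 140.15×12 + 7049.02×5 + 572.00×7 = 10684.47 + 1681.8 + 35245.1 + 4004 = 51615.37
link = 62485.19/51615.37 = 1.210593
Link Year 3→Year 4:
ΣP(Year 4)Q(Year 3) = 3327.94×3 + 155.77×10 + 10905.85×6 + 702.84×7 = 9983.82 + 1557.7 + 65435.1 + 4919.88 = 81896.5
ΣP(Year 3)Q(Year 3) = 4159.34×3 + 129.00×10 + 8713.71×6 + 698.66×7 = 12478.02 + 1290 + 52282.26 + 4890.62 = 70940.9
link = 81896.5/70940.9 = 1.154433
Chained index = 100 × 1.144679 × 1.210593 × 1.154433 = 159.9744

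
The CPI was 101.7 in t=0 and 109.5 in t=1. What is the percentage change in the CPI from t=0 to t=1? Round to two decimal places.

7.67%

Change = (109.5 − 101.7) / 101.7 × 100
       = 7.8 / 101.7 × 100 = 7.6696%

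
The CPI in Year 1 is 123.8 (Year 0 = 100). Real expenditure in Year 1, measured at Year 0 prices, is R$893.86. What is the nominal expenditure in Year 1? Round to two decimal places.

Nominal = Real × (Index/100) = 893.86 × (123.8/100)
        = 893.86 × 1.238 = 1106.5987

1106.60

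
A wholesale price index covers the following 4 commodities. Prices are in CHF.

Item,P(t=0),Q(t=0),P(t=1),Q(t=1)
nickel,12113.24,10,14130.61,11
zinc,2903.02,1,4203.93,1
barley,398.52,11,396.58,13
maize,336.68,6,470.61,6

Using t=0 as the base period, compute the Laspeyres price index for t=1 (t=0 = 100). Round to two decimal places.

117.06

Laspeyres price index uses base-period quantities as weights.
ΣP(t=1)·Q(t=0) = 14130.61×10 + 4203.93×1 + 396.58×11 + 470.61×6 = 141306.1 + 4203.93 + 4362.38 + 2823.66 = 152696.07
ΣP(t=0)·Q(t=0) = 12113.24×10 + 2903.02×1 + 398.52×11 + 336.68×6 = 121132.4 + 2903.02 + 4383.72 + 2020.08 = 130439.22
Index = 152696.07 / 130439.22 × 100 = 117.0630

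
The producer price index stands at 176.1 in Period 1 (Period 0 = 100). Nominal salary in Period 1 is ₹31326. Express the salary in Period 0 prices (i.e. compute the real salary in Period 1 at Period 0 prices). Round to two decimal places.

Real = Nominal ÷ (Index/100) = 31326 ÷ (176.1/100)
     = 31326 ÷ 1.761 = 17788.7564

17788.76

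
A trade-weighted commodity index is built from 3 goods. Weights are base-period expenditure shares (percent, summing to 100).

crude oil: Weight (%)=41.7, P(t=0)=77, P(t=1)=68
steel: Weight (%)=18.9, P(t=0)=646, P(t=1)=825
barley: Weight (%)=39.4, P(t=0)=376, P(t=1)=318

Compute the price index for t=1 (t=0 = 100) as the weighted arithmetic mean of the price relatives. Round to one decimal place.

crude oil: 41.7 × (68/77) = 41.7 × 0.883117 = 36.8260
steel: 18.9 × (825/646) = 18.9 × 1.277090 = 24.1370
barley: 39.4 × (318/376) = 39.4 × 0.845745 = 33.3223
Index = Σ wᵢ·(p₁ᵢ/p₀ᵢ) = 36.8260 + 24.1370 + 33.3223 = 94.2853

94.3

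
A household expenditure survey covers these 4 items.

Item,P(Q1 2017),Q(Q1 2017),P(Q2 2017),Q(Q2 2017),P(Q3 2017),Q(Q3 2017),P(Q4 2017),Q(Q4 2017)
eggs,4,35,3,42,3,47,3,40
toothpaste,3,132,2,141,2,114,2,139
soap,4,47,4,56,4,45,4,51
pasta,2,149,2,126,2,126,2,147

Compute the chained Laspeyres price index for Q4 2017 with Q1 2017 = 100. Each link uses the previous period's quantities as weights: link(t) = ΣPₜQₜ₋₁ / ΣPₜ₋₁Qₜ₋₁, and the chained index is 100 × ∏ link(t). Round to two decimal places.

Link Q1 2017→Q2 2017:
ΣP(Q2 2017)Q(Q1 2017) = 3×35 + 2×132 + 4×47 + 2×149 = 105 + 264 + 188 + 298 = 855
ΣP(Q1 2017)Q(Q1 2017) = 4×35 + 3×132 + 4×47 + 2×149 = 140 + 396 + 188 + 298 = 1022
link = 855/1022 = 0.836595
Link Q2 2017→Q3 2017:
ΣP(Q3 2017)Q(Q2 2017) = 3×42 + 2×141 + 4×56 + 2×126 = 126 + 282 + 224 + 252 = 884
ΣP(Q2 2017)Q(Q2 2017) = 3×42 + 2×141 + 4×56 + 2×126 = 126 + 282 + 224 + 252 = 884
link = 884/884 = 1.000000
Link Q3 2017→Q4 2017:
ΣP(Q4 2017)Q(Q3 2017) = 3×47 + 2×114 + 4×45 + 2×126 = 141 + 228 + 180 + 252 = 801
ΣP(Q3 2017)Q(Q3 2017) = 3×47 + 2×114 + 4×45 + 2×126 = 141 + 228 + 180 + 252 = 801
link = 801/801 = 1.000000
Chained index = 100 × 0.836595 × 1.000000 × 1.000000 = 83.6595

83.66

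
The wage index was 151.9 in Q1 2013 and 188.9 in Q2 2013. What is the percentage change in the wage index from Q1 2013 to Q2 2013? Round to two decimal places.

Change = (188.9 − 151.9) / 151.9 × 100
       = 37.0 / 151.9 × 100 = 24.3581%

24.36%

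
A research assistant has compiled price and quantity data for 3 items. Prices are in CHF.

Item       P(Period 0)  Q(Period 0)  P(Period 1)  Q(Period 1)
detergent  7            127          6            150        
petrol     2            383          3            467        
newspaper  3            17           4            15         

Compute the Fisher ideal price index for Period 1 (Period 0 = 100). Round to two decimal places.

Laspeyres component (base-period weights):
ΣP(Period 1)Q(Period 0) = 6×127 + 3×383 + 4×17 = 762 + 1149 + 68 = 1979
ΣP(Period 0)Q(Period 0) = 7×127 + 2×383 + 3×17 = 889 + 766 + 51 = 1706
L = 1979 / 1706 × 100 = 116.0023
Paasche component (current-period weights):
ΣP(Period 1)Q(Period 1) = 6×150 + 3×467 + 4×15 = 900 + 1401 + 60 = 2361
ΣP(Period 0)Q(Period 1) = 7×150 + 2×467 + 3×15 = 1050 + 934 + 45 = 2029
P = 2361 / 2029 × 100 = 116.3627
Fisher = √(L × P) = √(116.0023 × 116.3627) = 116.1824

116.18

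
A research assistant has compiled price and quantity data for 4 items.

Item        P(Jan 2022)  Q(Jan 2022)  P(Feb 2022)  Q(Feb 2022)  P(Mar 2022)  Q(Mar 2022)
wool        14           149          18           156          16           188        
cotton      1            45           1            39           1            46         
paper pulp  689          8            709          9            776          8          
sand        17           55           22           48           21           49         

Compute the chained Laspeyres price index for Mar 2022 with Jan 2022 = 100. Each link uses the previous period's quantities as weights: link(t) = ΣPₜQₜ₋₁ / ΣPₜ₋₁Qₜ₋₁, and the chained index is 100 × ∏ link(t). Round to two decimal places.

114.67

Link Jan 2022→Feb 2022:
ΣP(Feb 2022)Q(Jan 2022) = 18×149 + 1×45 + 709×8 + 22×55 = 2682 + 45 + 5672 + 1210 = 9609
ΣP(Jan 2022)Q(Jan 2022) = 14×149 + 1×45 + 689×8 + 17×55 = 2086 + 45 + 5512 + 935 = 8578
link = 9609/8578 = 1.120191
Link Feb 2022→Mar 2022:
ΣP(Mar 2022)Q(Feb 2022) = 16×156 + 1×39 + 776×9 + 21×48 = 2496 + 39 + 6984 + 1008 = 10527
ΣP(Feb 2022)Q(Feb 2022) = 18×156 + 1×39 + 709×9 + 22×48 = 2808 + 39 + 6381 + 1056 = 10284
link = 10527/10284 = 1.023629
Chained index = 100 × 1.120191 × 1.023629 = 114.6660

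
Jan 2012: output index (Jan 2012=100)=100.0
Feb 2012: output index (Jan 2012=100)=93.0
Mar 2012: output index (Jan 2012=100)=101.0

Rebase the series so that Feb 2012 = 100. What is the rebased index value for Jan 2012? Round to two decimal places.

Rebased(Jan 2012) = 100.0 / 93.0 × 100 = 107.5269

107.53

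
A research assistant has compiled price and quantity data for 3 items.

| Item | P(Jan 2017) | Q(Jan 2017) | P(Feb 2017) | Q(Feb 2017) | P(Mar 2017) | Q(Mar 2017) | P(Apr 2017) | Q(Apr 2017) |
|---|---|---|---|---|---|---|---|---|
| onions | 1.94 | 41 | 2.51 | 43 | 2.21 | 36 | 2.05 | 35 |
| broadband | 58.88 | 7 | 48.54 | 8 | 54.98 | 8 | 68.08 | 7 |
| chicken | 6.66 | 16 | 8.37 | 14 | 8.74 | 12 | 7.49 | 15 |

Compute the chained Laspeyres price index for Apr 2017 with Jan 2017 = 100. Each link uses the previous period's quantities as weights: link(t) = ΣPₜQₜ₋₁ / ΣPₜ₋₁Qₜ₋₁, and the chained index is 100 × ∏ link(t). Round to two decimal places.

117.16

Link Jan 2017→Feb 2017:
ΣP(Feb 2017)Q(Jan 2017) = 2.51×41 + 48.54×7 + 8.37×16 = 102.91 + 339.78 + 133.92 = 576.61
ΣP(Jan 2017)Q(Jan 2017) = 1.94×41 + 58.88×7 + 6.66×16 = 79.54 + 412.16 + 106.56 = 598.26
link = 576.61/598.26 = 0.963812
Link Feb 2017→Mar 2017:
ΣP(Mar 2017)Q(Feb 2017) = 2.21×43 + 54.98×8 + 8.74×14 = 95.03 + 439.84 + 122.36 = 657.23
ΣP(Feb 2017)Q(Feb 2017) = 2.51×43 + 48.54×8 + 8.37×14 = 107.93 + 388.32 + 117.18 = 613.43
link = 657.23/613.43 = 1.071402
Link Mar 2017→Apr 2017:
ΣP(Apr 2017)Q(Mar 2017) = 2.05×36 + 68.08×8 + 7.49×12 = 73.8 + 544.64 + 89.88 = 708.32
ΣP(Mar 2017)Q(Mar 2017) = 2.21×36 + 54.98×8 + 8.74×12 = 79.56 + 439.84 + 104.88 = 624.28
link = 708.32/624.28 = 1.134619
Chained index = 100 × 0.963812 × 1.071402 × 1.134619 = 117.1641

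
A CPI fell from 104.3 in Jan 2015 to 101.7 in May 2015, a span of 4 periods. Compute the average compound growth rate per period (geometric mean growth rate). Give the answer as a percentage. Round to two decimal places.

Growth factor = (101.7/104.3)^(1/4) = (0.975072)^(1/4) = 0.993709
Growth rate = 0.993709 − 1 = -0.006291 = -0.6291%

-0.63%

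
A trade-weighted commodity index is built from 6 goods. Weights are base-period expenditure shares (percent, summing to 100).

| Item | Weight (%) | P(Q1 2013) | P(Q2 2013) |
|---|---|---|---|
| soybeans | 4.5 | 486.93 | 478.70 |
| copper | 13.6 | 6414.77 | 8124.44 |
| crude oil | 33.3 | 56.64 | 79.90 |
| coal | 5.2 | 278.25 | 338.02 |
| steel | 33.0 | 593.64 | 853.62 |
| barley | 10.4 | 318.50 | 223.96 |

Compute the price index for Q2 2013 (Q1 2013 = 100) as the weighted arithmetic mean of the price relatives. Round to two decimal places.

129.71

soybeans: 4.5 × (478.70/486.93) = 4.5 × 0.983098 = 4.4239
copper: 13.6 × (8124.44/6414.77) = 13.6 × 1.266521 = 17.2247
crude oil: 33.3 × (79.90/56.64) = 33.3 × 1.410664 = 46.9751
coal: 5.2 × (338.02/278.25) = 5.2 × 1.214807 = 6.3170
steel: 33.0 × (853.62/593.64) = 33.0 × 1.437942 = 47.4521
barley: 10.4 × (223.96/318.50) = 10.4 × 0.703171 = 7.3130
Index = Σ wᵢ·(p₁ᵢ/p₀ᵢ) = 4.4239 + 17.2247 + 46.9751 + 6.3170 + 47.4521 + 7.3130 = 129.7058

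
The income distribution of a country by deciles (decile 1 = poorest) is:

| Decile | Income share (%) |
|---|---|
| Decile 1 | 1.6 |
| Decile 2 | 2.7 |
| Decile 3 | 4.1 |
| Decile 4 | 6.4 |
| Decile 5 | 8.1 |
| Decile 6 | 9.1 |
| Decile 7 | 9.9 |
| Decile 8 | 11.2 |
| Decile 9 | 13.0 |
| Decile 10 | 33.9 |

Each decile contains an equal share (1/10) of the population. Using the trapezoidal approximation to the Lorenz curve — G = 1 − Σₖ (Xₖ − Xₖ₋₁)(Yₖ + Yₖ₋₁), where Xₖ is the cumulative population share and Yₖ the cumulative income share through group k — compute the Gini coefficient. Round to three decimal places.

0.410

Cumulative income shares Yₖ: 0.0160, 0.0430, 0.0840, 0.1480, 0.2290, 0.3200, 0.4190, 0.5310, 0.6610, 1.0000
Σ (Xₖ−Xₖ₋₁)(Yₖ+Yₖ₋₁) = (1/10)(0.0160+0.0000) + (1/10)(0.0430+0.0160) + (1/10)(0.0840+0.0430) + (1/10)(0.1480+0.0840) + (1/10)(0.2290+0.1480) + (1/10)(0.3200+0.2290) + (1/10)(0.4190+0.3200) + (1/10)(0.5310+0.4190) + (1/10)(0.6610+0.5310) + (1/10)(1.0000+0.6610)
  = 0.0016 + 0.0059 + 0.0127 + 0.0232 + 0.0377 + 0.0549 + 0.0739 + 0.0950 + 0.1192 + 0.1661 = 0.5902
G = 1 − 0.5902 = 0.4098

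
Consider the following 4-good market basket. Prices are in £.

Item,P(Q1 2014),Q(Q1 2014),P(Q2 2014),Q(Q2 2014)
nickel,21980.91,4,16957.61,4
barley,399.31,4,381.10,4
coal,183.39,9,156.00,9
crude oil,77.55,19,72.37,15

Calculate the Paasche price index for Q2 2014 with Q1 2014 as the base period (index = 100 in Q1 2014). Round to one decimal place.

Paasche price index uses current-period quantities as weights.
ΣP(Q2 2014)·Q(Q2 2014) = 16957.61×4 + 381.10×4 + 156.00×9 + 72.37×15 = 67830.44 + 1524.4 + 1404 + 1085.55 = 71844.39
ΣP(Q1 2014)·Q(Q2 2014) = 21980.91×4 + 399.31×4 + 183.39×9 + 77.55×15 = 87923.64 + 1597.24 + 1650.51 + 1163.25 = 92334.64
Index = 71844.39 / 92334.64 × 100 = 77.8087

77.8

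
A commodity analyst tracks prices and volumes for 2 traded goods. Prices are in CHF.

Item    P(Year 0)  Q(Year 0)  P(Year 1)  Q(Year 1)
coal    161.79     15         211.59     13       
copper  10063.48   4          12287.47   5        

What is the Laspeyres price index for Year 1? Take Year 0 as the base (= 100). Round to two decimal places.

122.59

Laspeyres price index uses base-period quantities as weights.
ΣP(Year 1)·Q(Year 0) = 211.59×15 + 12287.47×4 = 3173.85 + 49149.88 = 52323.73
ΣP(Year 0)·Q(Year 0) = 161.79×15 + 10063.48×4 = 2426.85 + 40253.92 = 42680.77
Index = 52323.73 / 42680.77 × 100 = 122.5932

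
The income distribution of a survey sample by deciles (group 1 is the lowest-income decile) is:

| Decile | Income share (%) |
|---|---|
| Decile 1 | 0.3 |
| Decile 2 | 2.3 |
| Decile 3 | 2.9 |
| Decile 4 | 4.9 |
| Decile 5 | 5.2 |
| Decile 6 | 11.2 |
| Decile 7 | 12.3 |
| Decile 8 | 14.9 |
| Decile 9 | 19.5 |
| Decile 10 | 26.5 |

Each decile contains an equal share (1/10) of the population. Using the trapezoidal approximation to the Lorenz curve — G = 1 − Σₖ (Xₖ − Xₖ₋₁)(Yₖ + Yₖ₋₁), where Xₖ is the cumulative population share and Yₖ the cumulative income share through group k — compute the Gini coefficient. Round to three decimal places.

0.444

Cumulative income shares Yₖ: 0.0030, 0.0260, 0.0550, 0.1040, 0.1560, 0.2680, 0.3910, 0.5400, 0.7350, 1.0000
Σ (Xₖ−Xₖ₋₁)(Yₖ+Yₖ₋₁) = (1/10)(0.0030+0.0000) + (1/10)(0.0260+0.0030) + (1/10)(0.0550+0.0260) + (1/10)(0.1040+0.0550) + (1/10)(0.1560+0.1040) + (1/10)(0.2680+0.1560) + (1/10)(0.3910+0.2680) + (1/10)(0.5400+0.3910) + (1/10)(0.7350+0.5400) + (1/10)(1.0000+0.7350)
  = 0.0003 + 0.0029 + 0.0081 + 0.0159 + 0.0260 + 0.0424 + 0.0659 + 0.0931 + 0.1275 + 0.1735 = 0.5556
G = 1 − 0.5556 = 0.4444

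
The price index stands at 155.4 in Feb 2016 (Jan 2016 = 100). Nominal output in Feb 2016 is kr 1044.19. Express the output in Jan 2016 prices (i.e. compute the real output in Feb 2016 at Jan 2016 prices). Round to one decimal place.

671.9

Real = Nominal ÷ (Index/100) = 1044.19 ÷ (155.4/100)
     = 1044.19 ÷ 1.554 = 671.9369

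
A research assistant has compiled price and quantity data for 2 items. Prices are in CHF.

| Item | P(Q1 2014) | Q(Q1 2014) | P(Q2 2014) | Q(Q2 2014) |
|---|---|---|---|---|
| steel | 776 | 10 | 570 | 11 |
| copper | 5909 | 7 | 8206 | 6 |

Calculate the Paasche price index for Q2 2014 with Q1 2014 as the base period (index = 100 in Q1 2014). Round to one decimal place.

Paasche price index uses current-period quantities as weights.
ΣP(Q2 2014)·Q(Q2 2014) = 570×11 + 8206×6 = 6270 + 49236 = 55506
ΣP(Q1 2014)·Q(Q2 2014) = 776×11 + 5909×6 = 8536 + 35454 = 43990
Index = 55506 / 43990 × 100 = 126.1787

126.2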